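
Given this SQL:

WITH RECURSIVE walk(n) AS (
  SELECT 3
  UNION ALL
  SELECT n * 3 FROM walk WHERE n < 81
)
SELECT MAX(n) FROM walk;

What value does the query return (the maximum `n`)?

Base: n=3.
Iteration 1: 3 < 81 holds -> n = 3 * 3 = 9.
Iteration 2: 9 < 81 holds -> n = 9 * 3 = 27.
Iteration 3: 27 < 81 holds -> n = 27 * 3 = 81.
Iteration 4: 81 < 81 fails; recursion stops.
n values: 3, 9, 27, 81; the maximum is 81.

81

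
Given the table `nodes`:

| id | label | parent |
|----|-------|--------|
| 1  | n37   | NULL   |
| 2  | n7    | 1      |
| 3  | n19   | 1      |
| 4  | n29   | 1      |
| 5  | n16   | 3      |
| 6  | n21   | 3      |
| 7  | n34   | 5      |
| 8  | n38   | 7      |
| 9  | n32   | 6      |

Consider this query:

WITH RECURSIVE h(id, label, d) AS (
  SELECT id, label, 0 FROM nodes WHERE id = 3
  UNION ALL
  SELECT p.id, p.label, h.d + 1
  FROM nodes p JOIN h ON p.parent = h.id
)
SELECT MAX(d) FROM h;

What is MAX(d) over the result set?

Base: id=3 (n19) at d 0.
Iteration 1: rows with parent in {3} -> n16 (id 5, d 1), n21 (id 6, d 1).
Iteration 2: rows with parent in {5,6} -> n34 (id 7, d 2), n32 (id 9, d 2).
Iteration 3: rows with parent in {7,9} -> n38 (id 8, d 3).
Iteration 4: no rows with parent in {8}; recursion stops.
d values: 0, 1, 1, 2, 2, 3; the maximum is 3.

3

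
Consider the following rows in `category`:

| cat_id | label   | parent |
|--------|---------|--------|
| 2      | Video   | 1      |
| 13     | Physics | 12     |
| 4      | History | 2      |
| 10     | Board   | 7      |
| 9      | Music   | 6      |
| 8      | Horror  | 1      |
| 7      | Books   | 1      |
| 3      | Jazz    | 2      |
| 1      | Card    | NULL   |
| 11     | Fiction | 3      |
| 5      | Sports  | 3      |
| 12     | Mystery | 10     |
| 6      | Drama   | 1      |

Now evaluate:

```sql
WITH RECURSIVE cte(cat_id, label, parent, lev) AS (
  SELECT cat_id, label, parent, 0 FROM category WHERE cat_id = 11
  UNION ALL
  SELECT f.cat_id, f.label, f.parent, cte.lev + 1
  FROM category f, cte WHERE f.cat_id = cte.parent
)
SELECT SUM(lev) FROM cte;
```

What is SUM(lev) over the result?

6

Base: cat_id=11 (Fiction), parent=3, lev 0.
Iteration 1: join on cat_id=3 -> Jazz (id 3, parent=2, lev 1).
Iteration 2: join on cat_id=2 -> Video (id 2, parent=1, lev 2).
Iteration 3: join on cat_id=1 -> Card (id 1, parent=NULL, lev 3).
Iteration 4: parent is NULL; no match; recursion stops.
SUM(lev) = 0 + 1 + 2 + 3 = 6.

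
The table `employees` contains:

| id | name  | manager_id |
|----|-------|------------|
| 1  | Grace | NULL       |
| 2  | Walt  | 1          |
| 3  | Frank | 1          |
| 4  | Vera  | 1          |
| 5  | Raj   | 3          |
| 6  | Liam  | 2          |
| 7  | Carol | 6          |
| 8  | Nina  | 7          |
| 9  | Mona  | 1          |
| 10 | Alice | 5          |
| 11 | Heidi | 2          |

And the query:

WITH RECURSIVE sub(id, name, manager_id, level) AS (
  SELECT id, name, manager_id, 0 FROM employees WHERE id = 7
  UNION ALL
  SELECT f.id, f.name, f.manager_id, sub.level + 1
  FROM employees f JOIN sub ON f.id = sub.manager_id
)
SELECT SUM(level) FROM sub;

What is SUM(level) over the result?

Base: id=7 (Carol), manager_id=6, level 0.
Iteration 1: join on id=6 -> Liam (id 6, manager_id=2, level 1).
Iteration 2: join on id=2 -> Walt (id 2, manager_id=1, level 2).
Iteration 3: join on id=1 -> Grace (id 1, manager_id=NULL, level 3).
Iteration 4: manager_id is NULL; no match; recursion stops.
SUM(level) = 0 + 1 + 2 + 3 = 6.

6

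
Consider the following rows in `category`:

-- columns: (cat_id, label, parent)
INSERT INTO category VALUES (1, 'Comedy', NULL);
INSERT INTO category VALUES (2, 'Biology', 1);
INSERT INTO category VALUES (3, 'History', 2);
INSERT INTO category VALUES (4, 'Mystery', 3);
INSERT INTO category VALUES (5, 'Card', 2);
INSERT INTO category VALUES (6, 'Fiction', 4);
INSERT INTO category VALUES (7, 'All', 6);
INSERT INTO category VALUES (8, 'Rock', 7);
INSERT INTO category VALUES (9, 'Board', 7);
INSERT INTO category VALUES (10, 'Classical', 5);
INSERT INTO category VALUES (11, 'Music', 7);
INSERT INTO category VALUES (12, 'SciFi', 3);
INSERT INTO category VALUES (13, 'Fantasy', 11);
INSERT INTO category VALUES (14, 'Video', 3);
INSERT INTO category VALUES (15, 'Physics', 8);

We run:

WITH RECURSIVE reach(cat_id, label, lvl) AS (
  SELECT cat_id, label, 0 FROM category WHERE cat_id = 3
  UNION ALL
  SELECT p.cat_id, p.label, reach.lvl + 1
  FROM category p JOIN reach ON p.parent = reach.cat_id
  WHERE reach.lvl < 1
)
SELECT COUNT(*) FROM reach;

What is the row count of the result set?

4

Base: cat_id=3 (History) at lvl 0.
Iteration 1: rows with parent in {3} -> Mystery (id 4, lvl 1), SciFi (id 12, lvl 1), Video (id 14, lvl 1).
Iteration 2: lvl < 1 fails for all current rows; recursion stops.
Total rows emitted: 4.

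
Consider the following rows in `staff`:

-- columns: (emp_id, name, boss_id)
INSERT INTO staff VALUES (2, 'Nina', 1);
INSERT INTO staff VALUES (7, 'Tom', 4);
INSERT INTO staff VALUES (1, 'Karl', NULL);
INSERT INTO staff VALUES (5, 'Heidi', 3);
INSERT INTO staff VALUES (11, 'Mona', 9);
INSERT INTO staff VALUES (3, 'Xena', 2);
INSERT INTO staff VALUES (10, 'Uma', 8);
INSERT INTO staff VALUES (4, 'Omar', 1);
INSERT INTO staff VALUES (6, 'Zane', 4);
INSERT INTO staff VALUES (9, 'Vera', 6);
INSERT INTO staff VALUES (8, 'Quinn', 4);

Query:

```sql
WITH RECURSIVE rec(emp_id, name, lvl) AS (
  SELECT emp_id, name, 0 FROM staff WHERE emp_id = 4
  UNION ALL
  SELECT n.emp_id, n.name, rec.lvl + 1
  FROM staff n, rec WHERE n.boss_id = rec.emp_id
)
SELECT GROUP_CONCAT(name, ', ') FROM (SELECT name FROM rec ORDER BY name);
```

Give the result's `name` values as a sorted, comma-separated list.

Base: emp_id=4 (Omar) at lvl 0.
Iteration 1: rows with boss_id in {4} -> Zane (id 6, lvl 1), Tom (id 7, lvl 1), Quinn (id 8, lvl 1).
Iteration 2: rows with boss_id in {6,7,8} -> Vera (id 9, lvl 2), Uma (id 10, lvl 2).
Iteration 3: rows with boss_id in {9,10} -> Mona (id 11, lvl 3).
Iteration 4: no rows with boss_id in {11}; recursion stops.

Mona, Omar, Quinn, Tom, Uma, Vera, Zane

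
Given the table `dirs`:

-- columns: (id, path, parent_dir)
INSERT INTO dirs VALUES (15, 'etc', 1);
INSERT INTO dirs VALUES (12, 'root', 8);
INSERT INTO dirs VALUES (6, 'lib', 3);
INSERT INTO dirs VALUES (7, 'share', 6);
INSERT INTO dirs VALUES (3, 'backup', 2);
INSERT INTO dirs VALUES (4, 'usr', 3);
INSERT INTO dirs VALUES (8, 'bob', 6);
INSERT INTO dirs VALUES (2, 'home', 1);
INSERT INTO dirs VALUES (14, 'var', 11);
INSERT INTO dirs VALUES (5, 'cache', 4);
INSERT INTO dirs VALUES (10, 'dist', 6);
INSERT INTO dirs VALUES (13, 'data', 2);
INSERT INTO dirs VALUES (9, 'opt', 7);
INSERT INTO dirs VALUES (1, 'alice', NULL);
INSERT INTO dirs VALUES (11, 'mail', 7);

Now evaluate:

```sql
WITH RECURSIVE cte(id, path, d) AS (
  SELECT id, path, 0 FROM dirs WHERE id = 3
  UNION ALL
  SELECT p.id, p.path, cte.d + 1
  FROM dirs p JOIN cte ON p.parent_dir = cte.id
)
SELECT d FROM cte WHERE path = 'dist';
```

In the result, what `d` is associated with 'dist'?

Base: id=3 (backup) at d 0.
Iteration 1: rows with parent_dir in {3} -> usr (id 4, d 1), lib (id 6, d 1).
Iteration 2: rows with parent_dir in {4,6} -> cache (id 5, d 2), share (id 7, d 2), bob (id 8, d 2), dist (id 10, d 2).
Iteration 3: rows with parent_dir in {5,7,8,10} -> opt (id 9, d 3), mail (id 11, d 3), root (id 12, d 3).
Iteration 4: rows with parent_dir in {9,11,12} -> var (id 14, d 4).
Iteration 5: no rows with parent_dir in {14}; recursion stops.

2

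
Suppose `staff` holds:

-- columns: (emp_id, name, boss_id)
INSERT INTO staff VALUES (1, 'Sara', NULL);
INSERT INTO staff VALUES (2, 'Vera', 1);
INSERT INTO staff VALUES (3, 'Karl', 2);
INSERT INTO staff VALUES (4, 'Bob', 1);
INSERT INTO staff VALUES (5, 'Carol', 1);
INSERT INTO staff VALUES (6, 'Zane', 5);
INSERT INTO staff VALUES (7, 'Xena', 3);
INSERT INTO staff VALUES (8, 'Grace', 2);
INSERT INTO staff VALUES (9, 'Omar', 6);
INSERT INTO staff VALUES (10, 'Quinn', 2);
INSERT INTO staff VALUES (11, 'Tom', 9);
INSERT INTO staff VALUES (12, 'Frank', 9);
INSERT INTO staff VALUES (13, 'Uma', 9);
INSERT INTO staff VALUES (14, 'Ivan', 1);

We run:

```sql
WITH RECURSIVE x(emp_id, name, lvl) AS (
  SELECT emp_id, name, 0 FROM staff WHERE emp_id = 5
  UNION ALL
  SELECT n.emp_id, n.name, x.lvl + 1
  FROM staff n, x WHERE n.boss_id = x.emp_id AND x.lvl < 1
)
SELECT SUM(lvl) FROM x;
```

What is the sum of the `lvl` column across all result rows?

Base: emp_id=5 (Carol) at lvl 0.
Iteration 1: rows with boss_id in {5} -> Zane (id 6, lvl 1).
Iteration 2: lvl < 1 fails for all current rows; recursion stops.
SUM(lvl) = 0 + 1 = 1.

1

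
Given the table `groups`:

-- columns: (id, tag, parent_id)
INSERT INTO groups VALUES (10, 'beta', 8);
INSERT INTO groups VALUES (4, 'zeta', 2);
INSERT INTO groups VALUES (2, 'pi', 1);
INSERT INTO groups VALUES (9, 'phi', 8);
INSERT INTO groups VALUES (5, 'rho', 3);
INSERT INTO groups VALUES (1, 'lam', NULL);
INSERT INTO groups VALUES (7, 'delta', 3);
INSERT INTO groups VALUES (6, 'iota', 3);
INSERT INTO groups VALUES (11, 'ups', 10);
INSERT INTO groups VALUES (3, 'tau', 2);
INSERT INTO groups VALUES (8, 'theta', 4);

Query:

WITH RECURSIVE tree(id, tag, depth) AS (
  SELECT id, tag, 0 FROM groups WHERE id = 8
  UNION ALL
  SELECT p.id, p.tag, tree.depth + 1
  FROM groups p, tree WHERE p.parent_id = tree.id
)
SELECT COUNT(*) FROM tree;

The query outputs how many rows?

Base: id=8 (theta) at depth 0.
Iteration 1: rows with parent_id in {8} -> phi (id 9, depth 1), beta (id 10, depth 1).
Iteration 2: rows with parent_id in {9,10} -> ups (id 11, depth 2).
Iteration 3: no rows with parent_id in {11}; recursion stops.
Total rows emitted: 4.

4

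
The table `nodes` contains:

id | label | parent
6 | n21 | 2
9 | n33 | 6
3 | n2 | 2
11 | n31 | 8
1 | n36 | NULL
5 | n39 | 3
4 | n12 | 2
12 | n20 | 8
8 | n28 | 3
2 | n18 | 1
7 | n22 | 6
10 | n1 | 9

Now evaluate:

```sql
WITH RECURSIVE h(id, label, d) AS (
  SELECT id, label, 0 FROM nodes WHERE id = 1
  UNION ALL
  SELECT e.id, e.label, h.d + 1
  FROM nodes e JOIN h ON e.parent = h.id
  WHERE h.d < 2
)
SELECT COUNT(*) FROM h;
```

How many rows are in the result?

Base: id=1 (n36) at d 0.
Iteration 1: rows with parent in {1} -> n18 (id 2, d 1).
Iteration 2: rows with parent in {2} -> n2 (id 3, d 2), n12 (id 4, d 2), n21 (id 6, d 2).
Iteration 3: d < 2 fails for all current rows; recursion stops.
Total rows emitted: 5.

5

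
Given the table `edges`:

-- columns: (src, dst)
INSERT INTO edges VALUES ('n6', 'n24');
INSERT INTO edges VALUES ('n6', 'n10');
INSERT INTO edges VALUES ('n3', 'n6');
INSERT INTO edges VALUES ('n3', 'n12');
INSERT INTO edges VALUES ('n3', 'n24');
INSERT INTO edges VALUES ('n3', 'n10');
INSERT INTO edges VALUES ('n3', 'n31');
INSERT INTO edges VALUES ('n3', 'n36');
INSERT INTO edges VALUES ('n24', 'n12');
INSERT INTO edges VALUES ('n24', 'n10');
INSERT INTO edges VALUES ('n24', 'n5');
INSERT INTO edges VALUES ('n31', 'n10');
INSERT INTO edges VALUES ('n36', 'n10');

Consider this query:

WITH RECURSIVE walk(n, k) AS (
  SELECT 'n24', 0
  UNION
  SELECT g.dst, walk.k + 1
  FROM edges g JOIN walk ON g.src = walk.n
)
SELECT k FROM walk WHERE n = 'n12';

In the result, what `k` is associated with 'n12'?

Base: (n24, k=0).
Iteration 1: edges from {n24} -> (n10, k=1), (n12, k=1), (n5, k=1).
Iteration 2: no outgoing edges from {n10,n12,n5}; recursion stops.

1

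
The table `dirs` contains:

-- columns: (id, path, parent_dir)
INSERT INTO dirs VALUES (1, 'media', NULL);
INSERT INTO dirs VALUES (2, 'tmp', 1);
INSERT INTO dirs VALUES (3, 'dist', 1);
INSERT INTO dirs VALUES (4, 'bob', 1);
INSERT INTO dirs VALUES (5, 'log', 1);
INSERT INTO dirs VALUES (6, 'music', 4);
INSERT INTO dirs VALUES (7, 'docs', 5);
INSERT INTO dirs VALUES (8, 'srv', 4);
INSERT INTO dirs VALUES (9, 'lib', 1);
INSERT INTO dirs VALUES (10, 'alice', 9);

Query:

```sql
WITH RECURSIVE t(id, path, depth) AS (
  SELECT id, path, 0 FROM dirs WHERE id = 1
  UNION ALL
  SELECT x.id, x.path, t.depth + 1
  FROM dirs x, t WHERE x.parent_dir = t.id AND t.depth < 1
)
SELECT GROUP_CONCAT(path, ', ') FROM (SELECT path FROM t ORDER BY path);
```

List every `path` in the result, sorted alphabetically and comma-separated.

bob, dist, lib, log, media, tmp

Base: id=1 (media) at depth 0.
Iteration 1: rows with parent_dir in {1} -> tmp (id 2, depth 1), dist (id 3, depth 1), bob (id 4, depth 1), log (id 5, depth 1), lib (id 9, depth 1).
Iteration 2: depth < 1 fails for all current rows; recursion stops.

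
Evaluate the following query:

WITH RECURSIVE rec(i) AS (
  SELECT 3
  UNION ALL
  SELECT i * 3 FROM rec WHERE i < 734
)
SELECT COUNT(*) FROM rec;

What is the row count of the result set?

7

Base: i=3.
Iteration 1: 3 < 734 holds -> i = 3 * 3 = 9.
Iteration 2: 9 < 734 holds -> i = 9 * 3 = 27.
Iteration 3: 27 < 734 holds -> i = 27 * 3 = 81.
Iteration 4: 81 < 734 holds -> i = 81 * 3 = 243.
Iteration 5: 243 < 734 holds -> i = 243 * 3 = 729.
Iteration 6: 729 < 734 holds -> i = 729 * 3 = 2187.
Iteration 7: 2187 < 734 fails; recursion stops.
Total rows emitted: 7.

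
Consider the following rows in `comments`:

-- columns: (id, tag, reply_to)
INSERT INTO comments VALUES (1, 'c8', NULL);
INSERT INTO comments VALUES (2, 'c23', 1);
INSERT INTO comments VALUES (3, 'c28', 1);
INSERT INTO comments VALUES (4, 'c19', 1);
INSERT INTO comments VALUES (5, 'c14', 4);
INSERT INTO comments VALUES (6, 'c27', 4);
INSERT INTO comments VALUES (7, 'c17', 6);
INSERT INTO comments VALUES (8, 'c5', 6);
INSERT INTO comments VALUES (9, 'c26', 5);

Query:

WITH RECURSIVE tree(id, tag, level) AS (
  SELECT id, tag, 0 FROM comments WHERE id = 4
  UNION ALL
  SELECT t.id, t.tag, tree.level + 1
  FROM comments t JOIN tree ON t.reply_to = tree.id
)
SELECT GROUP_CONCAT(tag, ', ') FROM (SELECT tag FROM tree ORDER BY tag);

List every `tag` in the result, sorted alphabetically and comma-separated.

Base: id=4 (c19) at level 0.
Iteration 1: rows with reply_to in {4} -> c14 (id 5, level 1), c27 (id 6, level 1).
Iteration 2: rows with reply_to in {5,6} -> c17 (id 7, level 2), c5 (id 8, level 2), c26 (id 9, level 2).
Iteration 3: no rows with reply_to in {7,8,9}; recursion stops.

c14, c17, c19, c26, c27, c5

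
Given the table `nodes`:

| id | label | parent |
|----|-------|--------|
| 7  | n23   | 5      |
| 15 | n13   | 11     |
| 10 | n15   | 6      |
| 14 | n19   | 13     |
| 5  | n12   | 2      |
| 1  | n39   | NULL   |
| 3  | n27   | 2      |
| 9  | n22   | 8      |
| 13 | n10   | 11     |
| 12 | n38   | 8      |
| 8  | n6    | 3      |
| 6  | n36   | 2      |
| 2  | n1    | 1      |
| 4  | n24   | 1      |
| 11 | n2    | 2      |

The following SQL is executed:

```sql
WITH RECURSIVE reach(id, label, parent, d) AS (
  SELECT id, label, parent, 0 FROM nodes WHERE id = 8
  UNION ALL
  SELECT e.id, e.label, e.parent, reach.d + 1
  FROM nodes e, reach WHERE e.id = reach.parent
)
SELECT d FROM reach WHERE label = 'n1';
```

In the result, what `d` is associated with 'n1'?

Base: id=8 (n6), parent=3, d 0.
Iteration 1: join on id=3 -> n27 (id 3, parent=2, d 1).
Iteration 2: join on id=2 -> n1 (id 2, parent=1, d 2).
Iteration 3: join on id=1 -> n39 (id 1, parent=NULL, d 3).
Iteration 4: parent is NULL; no match; recursion stops.

2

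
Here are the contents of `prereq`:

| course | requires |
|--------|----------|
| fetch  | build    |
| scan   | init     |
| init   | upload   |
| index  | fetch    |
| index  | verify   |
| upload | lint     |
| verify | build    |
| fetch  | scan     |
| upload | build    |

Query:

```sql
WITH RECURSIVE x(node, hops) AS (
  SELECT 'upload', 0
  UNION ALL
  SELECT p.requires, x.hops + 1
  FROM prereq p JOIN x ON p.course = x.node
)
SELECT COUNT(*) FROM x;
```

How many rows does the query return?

Base: (upload, hops=0).
Iteration 1: edges from {upload} -> (build, hops=1), (lint, hops=1).
Iteration 2: no outgoing edges from {build,lint}; recursion stops.
Total rows emitted: 3.

3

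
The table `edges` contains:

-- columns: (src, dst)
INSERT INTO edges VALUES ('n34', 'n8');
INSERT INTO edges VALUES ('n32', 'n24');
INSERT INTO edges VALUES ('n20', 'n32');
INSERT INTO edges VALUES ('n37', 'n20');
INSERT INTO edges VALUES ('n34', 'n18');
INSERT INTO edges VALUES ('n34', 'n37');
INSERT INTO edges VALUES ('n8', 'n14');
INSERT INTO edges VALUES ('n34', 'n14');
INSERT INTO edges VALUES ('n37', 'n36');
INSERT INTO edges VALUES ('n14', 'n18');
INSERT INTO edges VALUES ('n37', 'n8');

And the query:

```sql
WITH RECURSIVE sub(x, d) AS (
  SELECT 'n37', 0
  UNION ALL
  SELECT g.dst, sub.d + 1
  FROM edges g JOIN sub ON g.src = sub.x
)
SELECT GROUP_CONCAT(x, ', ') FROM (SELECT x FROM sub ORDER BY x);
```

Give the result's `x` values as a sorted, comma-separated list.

n14, n18, n20, n24, n32, n36, n37, n8

Base: (n37, d=0).
Iteration 1: edges from {n37} -> (n20, d=1), (n36, d=1), (n8, d=1).
Iteration 2: edges from {n20,n36,n8} -> (n14, d=2), (n32, d=2).
Iteration 3: edges from {n14,n32} -> (n18, d=3), (n24, d=3).
Iteration 4: no outgoing edges from {n18,n24}; recursion stops.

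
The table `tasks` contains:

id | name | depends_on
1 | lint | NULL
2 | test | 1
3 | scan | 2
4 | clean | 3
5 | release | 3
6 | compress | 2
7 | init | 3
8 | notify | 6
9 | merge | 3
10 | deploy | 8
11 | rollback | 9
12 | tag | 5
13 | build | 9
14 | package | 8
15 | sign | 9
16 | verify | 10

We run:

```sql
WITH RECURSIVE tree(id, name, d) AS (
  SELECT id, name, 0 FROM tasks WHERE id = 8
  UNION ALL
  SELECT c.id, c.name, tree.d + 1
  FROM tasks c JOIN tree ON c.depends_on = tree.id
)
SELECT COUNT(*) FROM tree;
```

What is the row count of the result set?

Base: id=8 (notify) at d 0.
Iteration 1: rows with depends_on in {8} -> deploy (id 10, d 1), package (id 14, d 1).
Iteration 2: rows with depends_on in {10,14} -> verify (id 16, d 2).
Iteration 3: no rows with depends_on in {16}; recursion stops.
Total rows emitted: 4.

4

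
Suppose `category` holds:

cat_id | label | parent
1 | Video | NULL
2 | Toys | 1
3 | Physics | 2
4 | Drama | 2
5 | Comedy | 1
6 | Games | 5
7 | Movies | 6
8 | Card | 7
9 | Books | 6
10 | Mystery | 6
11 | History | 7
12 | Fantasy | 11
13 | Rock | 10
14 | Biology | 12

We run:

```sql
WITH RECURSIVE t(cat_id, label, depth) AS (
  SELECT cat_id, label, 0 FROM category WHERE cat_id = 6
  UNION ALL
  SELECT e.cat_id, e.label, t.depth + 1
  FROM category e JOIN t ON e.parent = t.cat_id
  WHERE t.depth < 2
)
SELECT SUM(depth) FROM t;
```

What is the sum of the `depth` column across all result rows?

Base: cat_id=6 (Games) at depth 0.
Iteration 1: rows with parent in {6} -> Movies (id 7, depth 1), Books (id 9, depth 1), Mystery (id 10, depth 1).
Iteration 2: rows with parent in {7,9,10} -> Card (id 8, depth 2), History (id 11, depth 2), Rock (id 13, depth 2).
Iteration 3: depth < 2 fails for all current rows; recursion stops.
SUM(depth) = 0 + 1 + 1 + 1 + 2 + 2 + 2 = 9.

9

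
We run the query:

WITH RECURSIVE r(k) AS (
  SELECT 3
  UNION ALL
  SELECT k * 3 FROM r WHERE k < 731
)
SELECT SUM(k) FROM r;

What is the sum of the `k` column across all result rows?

3279

Base: k=3.
Iteration 1: 3 < 731 holds -> k = 3 * 3 = 9.
Iteration 2: 9 < 731 holds -> k = 9 * 3 = 27.
Iteration 3: 27 < 731 holds -> k = 27 * 3 = 81.
Iteration 4: 81 < 731 holds -> k = 81 * 3 = 243.
Iteration 5: 243 < 731 holds -> k = 243 * 3 = 729.
Iteration 6: 729 < 731 holds -> k = 729 * 3 = 2187.
Iteration 7: 2187 < 731 fails; recursion stops.
SUM(k) = 3 + 9 + 27 + 81 + 243 + 729 + 2187 = 3279.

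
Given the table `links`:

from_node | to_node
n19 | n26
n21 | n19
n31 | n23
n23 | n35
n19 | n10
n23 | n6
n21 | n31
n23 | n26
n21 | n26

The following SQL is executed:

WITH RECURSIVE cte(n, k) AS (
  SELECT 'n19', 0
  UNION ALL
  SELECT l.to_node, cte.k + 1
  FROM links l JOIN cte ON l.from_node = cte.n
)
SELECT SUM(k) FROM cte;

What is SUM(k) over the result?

2

Base: (n19, k=0).
Iteration 1: edges from {n19} -> (n10, k=1), (n26, k=1).
Iteration 2: no outgoing edges from {n10,n26}; recursion stops.
SUM(k) = 0 + 1 + 1 = 2.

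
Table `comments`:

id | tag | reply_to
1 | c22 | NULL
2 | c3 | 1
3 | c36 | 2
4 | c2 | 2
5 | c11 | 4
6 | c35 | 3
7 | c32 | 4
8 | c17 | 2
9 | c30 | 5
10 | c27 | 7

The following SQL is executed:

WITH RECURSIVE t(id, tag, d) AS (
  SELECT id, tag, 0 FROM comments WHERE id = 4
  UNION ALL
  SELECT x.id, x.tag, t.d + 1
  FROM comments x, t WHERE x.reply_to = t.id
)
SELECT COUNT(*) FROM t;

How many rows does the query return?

Base: id=4 (c2) at d 0.
Iteration 1: rows with reply_to in {4} -> c11 (id 5, d 1), c32 (id 7, d 1).
Iteration 2: rows with reply_to in {5,7} -> c30 (id 9, d 2), c27 (id 10, d 2).
Iteration 3: no rows with reply_to in {9,10}; recursion stops.
Total rows emitted: 5.

5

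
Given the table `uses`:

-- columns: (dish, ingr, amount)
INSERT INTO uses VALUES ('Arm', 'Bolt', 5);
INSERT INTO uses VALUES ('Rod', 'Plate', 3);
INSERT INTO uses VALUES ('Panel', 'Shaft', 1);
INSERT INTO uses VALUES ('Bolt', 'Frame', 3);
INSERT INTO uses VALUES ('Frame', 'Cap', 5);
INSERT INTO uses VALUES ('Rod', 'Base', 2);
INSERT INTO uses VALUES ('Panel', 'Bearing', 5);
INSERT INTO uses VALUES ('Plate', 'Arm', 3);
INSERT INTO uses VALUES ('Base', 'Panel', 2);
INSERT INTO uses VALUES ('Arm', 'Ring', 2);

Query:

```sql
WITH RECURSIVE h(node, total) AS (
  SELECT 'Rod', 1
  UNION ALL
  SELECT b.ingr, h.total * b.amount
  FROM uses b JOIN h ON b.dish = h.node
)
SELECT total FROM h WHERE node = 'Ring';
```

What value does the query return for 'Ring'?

18

Base: (Rod, total=1).
Iteration 1: components of {Rod} -> Base = 1*2 = 2, Plate = 1*3 = 3.
Iteration 2: components of {Base,Plate} -> Arm = 3*3 = 9, Panel = 2*2 = 4.
Iteration 3: components of {Arm,Panel} -> Bearing = 4*5 = 20, Bolt = 9*5 = 45, Ring = 9*2 = 18, Shaft = 4*1 = 4.
Iteration 4: components of {Bearing,Bolt,Ring,Shaft} -> Frame = 45*3 = 135.
Iteration 5: components of {Frame} -> Cap = 135*5 = 675.
Iteration 6: no further components; recursion stops.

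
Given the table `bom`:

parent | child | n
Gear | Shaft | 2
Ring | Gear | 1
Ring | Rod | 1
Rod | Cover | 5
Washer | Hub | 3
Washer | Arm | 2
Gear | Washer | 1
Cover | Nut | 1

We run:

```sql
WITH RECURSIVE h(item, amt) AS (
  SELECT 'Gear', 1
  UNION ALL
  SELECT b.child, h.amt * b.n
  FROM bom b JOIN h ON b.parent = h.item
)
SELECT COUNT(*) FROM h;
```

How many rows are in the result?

5

Base: (Gear, amt=1).
Iteration 1: components of {Gear} -> Shaft = 1*2 = 2, Washer = 1*1 = 1.
Iteration 2: components of {Shaft,Washer} -> Arm = 1*2 = 2, Hub = 1*3 = 3.
Iteration 3: no further components; recursion stops.
Total rows emitted: 5.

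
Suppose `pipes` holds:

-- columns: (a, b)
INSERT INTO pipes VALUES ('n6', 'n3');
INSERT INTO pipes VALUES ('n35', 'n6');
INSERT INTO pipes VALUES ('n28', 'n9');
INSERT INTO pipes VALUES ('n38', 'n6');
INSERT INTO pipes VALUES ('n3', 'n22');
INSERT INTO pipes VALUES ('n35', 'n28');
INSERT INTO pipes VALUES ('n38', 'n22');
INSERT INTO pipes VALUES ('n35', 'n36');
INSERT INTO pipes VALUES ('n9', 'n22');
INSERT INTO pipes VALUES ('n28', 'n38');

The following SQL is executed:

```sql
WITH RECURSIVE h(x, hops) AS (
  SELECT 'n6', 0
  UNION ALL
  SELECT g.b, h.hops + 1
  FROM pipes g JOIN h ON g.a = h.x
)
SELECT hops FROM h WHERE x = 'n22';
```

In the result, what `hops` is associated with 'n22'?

Base: (n6, hops=0).
Iteration 1: edges from {n6} -> (n3, hops=1).
Iteration 2: edges from {n3} -> (n22, hops=2).
Iteration 3: no outgoing edges from {n22}; recursion stops.

2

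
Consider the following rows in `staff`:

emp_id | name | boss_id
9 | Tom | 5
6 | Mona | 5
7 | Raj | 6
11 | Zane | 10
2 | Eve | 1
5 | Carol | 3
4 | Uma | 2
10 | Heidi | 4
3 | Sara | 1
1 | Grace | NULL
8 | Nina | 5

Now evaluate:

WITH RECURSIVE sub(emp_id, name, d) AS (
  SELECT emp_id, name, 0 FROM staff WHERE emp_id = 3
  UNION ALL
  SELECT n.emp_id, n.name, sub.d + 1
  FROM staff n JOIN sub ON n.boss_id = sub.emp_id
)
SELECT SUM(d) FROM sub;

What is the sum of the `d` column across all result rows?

Base: emp_id=3 (Sara) at d 0.
Iteration 1: rows with boss_id in {3} -> Carol (id 5, d 1).
Iteration 2: rows with boss_id in {5} -> Mona (id 6, d 2), Nina (id 8, d 2), Tom (id 9, d 2).
Iteration 3: rows with boss_id in {6,8,9} -> Raj (id 7, d 3).
Iteration 4: no rows with boss_id in {7}; recursion stops.
SUM(d) = 0 + 1 + 2 + 2 + 2 + 3 = 10.

10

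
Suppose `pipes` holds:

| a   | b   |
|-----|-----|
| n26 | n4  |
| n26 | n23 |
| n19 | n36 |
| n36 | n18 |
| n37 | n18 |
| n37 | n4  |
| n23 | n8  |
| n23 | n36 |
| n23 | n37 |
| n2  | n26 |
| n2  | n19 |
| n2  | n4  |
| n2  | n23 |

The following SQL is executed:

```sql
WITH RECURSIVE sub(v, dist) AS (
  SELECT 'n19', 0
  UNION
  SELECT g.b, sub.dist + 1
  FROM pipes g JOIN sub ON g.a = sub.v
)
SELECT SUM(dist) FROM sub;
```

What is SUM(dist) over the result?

3

Base: (n19, dist=0).
Iteration 1: edges from {n19} -> (n36, dist=1).
Iteration 2: edges from {n36} -> (n18, dist=2).
Iteration 3: no outgoing edges from {n18}; recursion stops.
SUM(dist) = 0 + 1 + 2 = 3.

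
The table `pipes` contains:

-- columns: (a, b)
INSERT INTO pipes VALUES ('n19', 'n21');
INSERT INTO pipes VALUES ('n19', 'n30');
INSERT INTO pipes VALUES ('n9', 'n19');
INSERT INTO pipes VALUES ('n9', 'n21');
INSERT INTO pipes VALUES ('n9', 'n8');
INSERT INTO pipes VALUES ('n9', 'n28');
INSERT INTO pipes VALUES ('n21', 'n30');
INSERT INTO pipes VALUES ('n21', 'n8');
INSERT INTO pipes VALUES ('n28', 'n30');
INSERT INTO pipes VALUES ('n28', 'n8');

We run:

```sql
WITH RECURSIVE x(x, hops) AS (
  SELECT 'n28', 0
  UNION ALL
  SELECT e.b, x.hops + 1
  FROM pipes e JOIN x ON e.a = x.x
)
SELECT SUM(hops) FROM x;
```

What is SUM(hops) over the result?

2

Base: (n28, hops=0).
Iteration 1: edges from {n28} -> (n30, hops=1), (n8, hops=1).
Iteration 2: no outgoing edges from {n30,n8}; recursion stops.
SUM(hops) = 0 + 1 + 1 = 2.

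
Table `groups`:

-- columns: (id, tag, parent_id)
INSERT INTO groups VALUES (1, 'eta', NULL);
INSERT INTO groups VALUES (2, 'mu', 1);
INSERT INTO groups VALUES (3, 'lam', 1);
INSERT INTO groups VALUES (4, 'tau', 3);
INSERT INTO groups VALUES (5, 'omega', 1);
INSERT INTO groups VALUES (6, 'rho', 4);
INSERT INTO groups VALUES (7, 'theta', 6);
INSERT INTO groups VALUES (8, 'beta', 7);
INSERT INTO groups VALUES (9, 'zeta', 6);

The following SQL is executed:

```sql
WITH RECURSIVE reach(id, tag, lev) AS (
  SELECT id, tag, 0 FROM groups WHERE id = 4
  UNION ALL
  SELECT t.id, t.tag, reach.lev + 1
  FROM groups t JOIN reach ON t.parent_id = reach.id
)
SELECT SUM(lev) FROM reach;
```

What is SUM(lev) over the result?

8

Base: id=4 (tau) at lev 0.
Iteration 1: rows with parent_id in {4} -> rho (id 6, lev 1).
Iteration 2: rows with parent_id in {6} -> theta (id 7, lev 2), zeta (id 9, lev 2).
Iteration 3: rows with parent_id in {7,9} -> beta (id 8, lev 3).
Iteration 4: no rows with parent_id in {8}; recursion stops.
SUM(lev) = 0 + 1 + 2 + 2 + 3 = 8.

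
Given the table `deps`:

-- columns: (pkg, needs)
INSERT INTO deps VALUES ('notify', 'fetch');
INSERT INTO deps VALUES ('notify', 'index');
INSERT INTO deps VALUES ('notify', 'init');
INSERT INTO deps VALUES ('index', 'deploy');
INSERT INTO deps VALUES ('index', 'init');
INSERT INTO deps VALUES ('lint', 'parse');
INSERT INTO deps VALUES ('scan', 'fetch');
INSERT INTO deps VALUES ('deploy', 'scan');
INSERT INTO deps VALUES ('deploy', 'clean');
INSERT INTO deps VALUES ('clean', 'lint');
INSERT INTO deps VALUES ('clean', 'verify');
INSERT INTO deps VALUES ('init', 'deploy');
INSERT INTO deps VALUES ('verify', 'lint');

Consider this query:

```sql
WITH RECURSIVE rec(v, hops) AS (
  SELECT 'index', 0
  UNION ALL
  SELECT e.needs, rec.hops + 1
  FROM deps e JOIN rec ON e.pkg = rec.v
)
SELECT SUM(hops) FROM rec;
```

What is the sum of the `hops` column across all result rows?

64

Base: (index, hops=0).
Iteration 1: edges from {index} -> (deploy, hops=1), (init, hops=1).
Iteration 2: edges from {deploy,init} -> (clean, hops=2), (deploy, hops=2), (scan, hops=2).
Iteration 3: edges from {clean,deploy,scan} -> (clean, hops=3), (fetch, hops=3), (lint, hops=3), (scan, hops=3), (verify, hops=3).
Iteration 4: edges from {clean,fetch,lint,scan,verify} -> (fetch, hops=4), (lint, hops=4) x2, (parse, hops=4), (verify, hops=4). [UNION ALL keeps all 5 new rows, including repeats]
Iteration 5: edges from {fetch,lint,parse,verify} -> (lint, hops=5), (parse, hops=5) x2. [UNION ALL keeps all 3 new rows, including repeats]
Iteration 6: edges from {lint,parse} -> (parse, hops=6).
Iteration 7: no outgoing edges from {parse}; recursion stops.
SUM(hops) = 0 + 1 + 1 + 2 + 2 + 2 + 3 + 3 + 3 + 3 + 3 + 4 + 4 + 4 + ... (20 terms) = 64.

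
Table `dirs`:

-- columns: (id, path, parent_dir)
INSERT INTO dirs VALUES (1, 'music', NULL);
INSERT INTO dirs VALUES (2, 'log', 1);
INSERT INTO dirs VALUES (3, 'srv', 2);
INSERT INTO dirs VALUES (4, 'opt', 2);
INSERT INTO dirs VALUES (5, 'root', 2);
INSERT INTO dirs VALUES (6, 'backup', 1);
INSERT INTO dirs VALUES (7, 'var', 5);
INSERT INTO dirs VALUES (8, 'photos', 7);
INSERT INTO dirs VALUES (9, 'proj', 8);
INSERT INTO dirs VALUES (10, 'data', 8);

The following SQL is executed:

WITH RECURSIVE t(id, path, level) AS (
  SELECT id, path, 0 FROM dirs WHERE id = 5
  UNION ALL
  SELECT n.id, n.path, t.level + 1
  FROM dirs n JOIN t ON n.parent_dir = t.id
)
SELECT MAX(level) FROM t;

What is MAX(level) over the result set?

Base: id=5 (root) at level 0.
Iteration 1: rows with parent_dir in {5} -> var (id 7, level 1).
Iteration 2: rows with parent_dir in {7} -> photos (id 8, level 2).
Iteration 3: rows with parent_dir in {8} -> proj (id 9, level 3), data (id 10, level 3).
Iteration 4: no rows with parent_dir in {9,10}; recursion stops.
level values: 0, 1, 2, 3, 3; the maximum is 3.

3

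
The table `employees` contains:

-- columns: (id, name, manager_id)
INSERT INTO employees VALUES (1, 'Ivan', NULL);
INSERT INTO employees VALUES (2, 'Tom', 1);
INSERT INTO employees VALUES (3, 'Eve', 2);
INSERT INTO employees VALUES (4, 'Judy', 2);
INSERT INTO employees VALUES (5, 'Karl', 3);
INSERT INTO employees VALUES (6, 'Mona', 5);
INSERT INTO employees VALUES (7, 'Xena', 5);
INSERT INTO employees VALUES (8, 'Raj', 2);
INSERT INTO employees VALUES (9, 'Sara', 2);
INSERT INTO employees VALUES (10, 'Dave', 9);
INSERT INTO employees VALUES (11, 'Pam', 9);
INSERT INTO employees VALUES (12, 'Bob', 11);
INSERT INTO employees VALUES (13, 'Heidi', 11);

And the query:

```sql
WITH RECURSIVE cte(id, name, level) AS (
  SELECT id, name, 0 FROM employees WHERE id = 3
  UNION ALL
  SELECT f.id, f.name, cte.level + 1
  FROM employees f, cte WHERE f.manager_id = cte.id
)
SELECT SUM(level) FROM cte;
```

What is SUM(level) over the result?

Base: id=3 (Eve) at level 0.
Iteration 1: rows with manager_id in {3} -> Karl (id 5, level 1).
Iteration 2: rows with manager_id in {5} -> Mona (id 6, level 2), Xena (id 7, level 2).
Iteration 3: no rows with manager_id in {6,7}; recursion stops.
SUM(level) = 0 + 1 + 2 + 2 = 5.

5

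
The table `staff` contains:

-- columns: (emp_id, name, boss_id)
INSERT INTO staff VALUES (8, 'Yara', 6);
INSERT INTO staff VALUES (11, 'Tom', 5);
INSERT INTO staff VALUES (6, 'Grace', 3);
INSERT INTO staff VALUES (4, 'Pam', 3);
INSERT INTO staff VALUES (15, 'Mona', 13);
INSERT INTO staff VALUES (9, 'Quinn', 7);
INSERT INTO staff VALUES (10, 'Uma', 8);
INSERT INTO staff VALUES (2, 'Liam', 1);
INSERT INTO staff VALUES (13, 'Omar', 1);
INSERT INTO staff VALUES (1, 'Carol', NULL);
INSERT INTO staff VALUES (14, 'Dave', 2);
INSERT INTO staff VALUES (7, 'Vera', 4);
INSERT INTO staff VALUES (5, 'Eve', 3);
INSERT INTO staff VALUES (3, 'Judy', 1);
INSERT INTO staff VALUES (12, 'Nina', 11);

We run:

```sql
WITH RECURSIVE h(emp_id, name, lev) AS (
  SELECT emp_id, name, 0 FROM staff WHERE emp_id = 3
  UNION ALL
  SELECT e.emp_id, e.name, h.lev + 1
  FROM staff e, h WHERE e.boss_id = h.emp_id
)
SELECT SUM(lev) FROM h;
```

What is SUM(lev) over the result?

18

Base: emp_id=3 (Judy) at lev 0.
Iteration 1: rows with boss_id in {3} -> Pam (id 4, lev 1), Eve (id 5, lev 1), Grace (id 6, lev 1).
Iteration 2: rows with boss_id in {4,5,6} -> Vera (id 7, lev 2), Yara (id 8, lev 2), Tom (id 11, lev 2).
Iteration 3: rows with boss_id in {7,8,11} -> Quinn (id 9, lev 3), Uma (id 10, lev 3), Nina (id 12, lev 3).
Iteration 4: no rows with boss_id in {9,10,12}; recursion stops.
SUM(lev) = 0 + 1 + 1 + 1 + 2 + 2 + 2 + 3 + 3 + 3 = 18.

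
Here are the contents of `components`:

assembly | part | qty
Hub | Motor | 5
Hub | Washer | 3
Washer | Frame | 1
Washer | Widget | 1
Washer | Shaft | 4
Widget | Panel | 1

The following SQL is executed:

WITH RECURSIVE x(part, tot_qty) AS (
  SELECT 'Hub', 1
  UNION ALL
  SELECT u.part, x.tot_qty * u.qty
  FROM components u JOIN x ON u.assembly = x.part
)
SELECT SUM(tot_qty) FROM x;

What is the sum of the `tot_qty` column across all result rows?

30

Base: (Hub, tot_qty=1).
Iteration 1: components of {Hub} -> Motor = 1*5 = 5, Washer = 1*3 = 3.
Iteration 2: components of {Motor,Washer} -> Frame = 3*1 = 3, Shaft = 3*4 = 12, Widget = 3*1 = 3.
Iteration 3: components of {Frame,Shaft,Widget} -> Panel = 3*1 = 3.
Iteration 4: no further components; recursion stops.
SUM(tot_qty) = 1 + 5 + 3 + 3 + 3 + 12 + 3 = 30.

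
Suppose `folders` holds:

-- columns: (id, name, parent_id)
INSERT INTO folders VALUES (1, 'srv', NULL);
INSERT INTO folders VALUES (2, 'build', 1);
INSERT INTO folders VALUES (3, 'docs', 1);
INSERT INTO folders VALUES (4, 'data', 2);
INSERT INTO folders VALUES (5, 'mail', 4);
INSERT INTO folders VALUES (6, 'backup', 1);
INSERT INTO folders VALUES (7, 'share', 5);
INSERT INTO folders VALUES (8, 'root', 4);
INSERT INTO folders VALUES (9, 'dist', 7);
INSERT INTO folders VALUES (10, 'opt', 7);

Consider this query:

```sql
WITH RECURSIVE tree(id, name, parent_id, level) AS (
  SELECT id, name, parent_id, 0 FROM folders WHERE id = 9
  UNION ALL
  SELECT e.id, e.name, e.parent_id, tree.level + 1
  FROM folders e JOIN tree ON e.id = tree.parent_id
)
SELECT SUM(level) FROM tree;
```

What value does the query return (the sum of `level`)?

Base: id=9 (dist), parent_id=7, level 0.
Iteration 1: join on id=7 -> share (id 7, parent_id=5, level 1).
Iteration 2: join on id=5 -> mail (id 5, parent_id=4, level 2).
Iteration 3: join on id=4 -> data (id 4, parent_id=2, level 3).
Iteration 4: join on id=2 -> build (id 2, parent_id=1, level 4).
Iteration 5: join on id=1 -> srv (id 1, parent_id=NULL, level 5).
Iteration 6: parent_id is NULL; no match; recursion stops.
SUM(level) = 0 + 1 + 2 + 3 + 4 + 5 = 15.

15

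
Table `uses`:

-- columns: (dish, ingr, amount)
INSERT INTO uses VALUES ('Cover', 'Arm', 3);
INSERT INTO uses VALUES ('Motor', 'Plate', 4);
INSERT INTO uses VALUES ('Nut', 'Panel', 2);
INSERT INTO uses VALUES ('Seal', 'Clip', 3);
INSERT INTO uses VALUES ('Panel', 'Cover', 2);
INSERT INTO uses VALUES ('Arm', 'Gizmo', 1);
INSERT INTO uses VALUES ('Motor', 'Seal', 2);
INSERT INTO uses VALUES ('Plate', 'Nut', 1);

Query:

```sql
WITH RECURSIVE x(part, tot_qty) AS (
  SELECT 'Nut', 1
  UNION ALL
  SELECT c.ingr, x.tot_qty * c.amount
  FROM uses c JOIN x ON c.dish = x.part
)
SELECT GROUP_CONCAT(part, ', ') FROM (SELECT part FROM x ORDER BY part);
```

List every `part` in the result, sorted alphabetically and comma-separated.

Arm, Cover, Gizmo, Nut, Panel

Base: (Nut, tot_qty=1).
Iteration 1: components of {Nut} -> Panel = 1*2 = 2.
Iteration 2: components of {Panel} -> Cover = 2*2 = 4.
Iteration 3: components of {Cover} -> Arm = 4*3 = 12.
Iteration 4: components of {Arm} -> Gizmo = 12*1 = 12.
Iteration 5: no further components; recursion stops.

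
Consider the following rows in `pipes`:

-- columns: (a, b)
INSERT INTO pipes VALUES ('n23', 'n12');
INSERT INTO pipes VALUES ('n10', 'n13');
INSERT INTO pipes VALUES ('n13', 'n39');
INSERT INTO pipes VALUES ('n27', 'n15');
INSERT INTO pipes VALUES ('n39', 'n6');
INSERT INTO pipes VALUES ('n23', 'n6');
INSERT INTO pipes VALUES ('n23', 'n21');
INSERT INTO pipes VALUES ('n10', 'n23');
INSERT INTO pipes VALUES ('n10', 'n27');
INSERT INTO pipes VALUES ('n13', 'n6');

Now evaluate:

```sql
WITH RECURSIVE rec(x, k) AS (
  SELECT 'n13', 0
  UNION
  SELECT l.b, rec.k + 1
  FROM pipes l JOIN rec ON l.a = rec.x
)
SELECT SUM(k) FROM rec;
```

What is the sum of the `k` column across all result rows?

4

Base: (n13, k=0).
Iteration 1: edges from {n13} -> (n39, k=1), (n6, k=1).
Iteration 2: edges from {n39,n6} -> (n6, k=2).
Iteration 3: no outgoing edges from {n6}; recursion stops.
SUM(k) = 0 + 1 + 1 + 2 = 4.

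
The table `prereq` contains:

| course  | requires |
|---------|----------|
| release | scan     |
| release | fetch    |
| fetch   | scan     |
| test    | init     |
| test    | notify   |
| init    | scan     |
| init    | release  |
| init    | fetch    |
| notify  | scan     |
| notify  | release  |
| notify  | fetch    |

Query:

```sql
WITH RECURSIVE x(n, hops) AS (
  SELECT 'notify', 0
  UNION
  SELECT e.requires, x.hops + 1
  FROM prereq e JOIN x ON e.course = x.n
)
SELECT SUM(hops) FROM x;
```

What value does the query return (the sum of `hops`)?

10

Base: (notify, hops=0).
Iteration 1: edges from {notify} -> (fetch, hops=1), (release, hops=1), (scan, hops=1).
Iteration 2: edges from {fetch,release,scan} -> (fetch, hops=2), (scan, hops=2). [UNION drops 1 duplicate row(s)]
Iteration 3: edges from {fetch,scan} -> (scan, hops=3).
Iteration 4: no outgoing edges from {scan}; recursion stops.
SUM(hops) = 0 + 1 + 1 + 1 + 2 + 2 + 3 = 10.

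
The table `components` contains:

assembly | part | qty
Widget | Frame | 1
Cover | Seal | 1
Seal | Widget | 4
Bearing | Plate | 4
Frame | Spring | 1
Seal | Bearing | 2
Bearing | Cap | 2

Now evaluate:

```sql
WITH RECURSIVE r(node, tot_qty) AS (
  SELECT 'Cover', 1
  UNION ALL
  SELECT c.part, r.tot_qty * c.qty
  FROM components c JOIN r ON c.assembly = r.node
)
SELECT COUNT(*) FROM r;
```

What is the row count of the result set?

8

Base: (Cover, tot_qty=1).
Iteration 1: components of {Cover} -> Seal = 1*1 = 1.
Iteration 2: components of {Seal} -> Bearing = 1*2 = 2, Widget = 1*4 = 4.
Iteration 3: components of {Bearing,Widget} -> Cap = 2*2 = 4, Frame = 4*1 = 4, Plate = 2*4 = 8.
Iteration 4: components of {Cap,Frame,Plate} -> Spring = 4*1 = 4.
Iteration 5: no further components; recursion stops.
Total rows emitted: 8.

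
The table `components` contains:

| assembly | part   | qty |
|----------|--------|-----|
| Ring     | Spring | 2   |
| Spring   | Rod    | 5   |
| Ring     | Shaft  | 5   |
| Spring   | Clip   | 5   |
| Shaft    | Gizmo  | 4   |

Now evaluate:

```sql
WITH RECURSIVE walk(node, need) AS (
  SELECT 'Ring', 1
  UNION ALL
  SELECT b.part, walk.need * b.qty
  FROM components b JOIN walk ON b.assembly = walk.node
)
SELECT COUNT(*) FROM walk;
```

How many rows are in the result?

6

Base: (Ring, need=1).
Iteration 1: components of {Ring} -> Shaft = 1*5 = 5, Spring = 1*2 = 2.
Iteration 2: components of {Shaft,Spring} -> Clip = 2*5 = 10, Gizmo = 5*4 = 20, Rod = 2*5 = 10.
Iteration 3: no further components; recursion stops.
Total rows emitted: 6.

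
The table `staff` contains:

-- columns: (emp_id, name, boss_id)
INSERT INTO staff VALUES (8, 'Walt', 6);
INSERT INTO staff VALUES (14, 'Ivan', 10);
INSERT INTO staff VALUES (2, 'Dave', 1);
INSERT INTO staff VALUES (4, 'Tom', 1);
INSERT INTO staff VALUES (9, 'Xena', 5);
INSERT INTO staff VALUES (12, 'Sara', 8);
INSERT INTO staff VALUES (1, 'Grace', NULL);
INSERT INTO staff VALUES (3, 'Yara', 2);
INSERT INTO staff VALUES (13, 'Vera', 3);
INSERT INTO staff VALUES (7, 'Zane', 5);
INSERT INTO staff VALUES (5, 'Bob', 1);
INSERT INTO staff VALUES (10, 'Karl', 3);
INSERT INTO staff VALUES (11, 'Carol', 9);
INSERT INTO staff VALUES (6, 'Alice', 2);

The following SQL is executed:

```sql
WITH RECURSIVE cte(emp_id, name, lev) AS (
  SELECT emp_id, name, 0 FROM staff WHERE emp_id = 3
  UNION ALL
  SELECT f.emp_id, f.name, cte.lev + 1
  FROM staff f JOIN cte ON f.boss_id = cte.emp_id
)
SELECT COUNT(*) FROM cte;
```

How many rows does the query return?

Base: emp_id=3 (Yara) at lev 0.
Iteration 1: rows with boss_id in {3} -> Karl (id 10, lev 1), Vera (id 13, lev 1).
Iteration 2: rows with boss_id in {10,13} -> Ivan (id 14, lev 2).
Iteration 3: no rows with boss_id in {14}; recursion stops.
Total rows emitted: 4.

4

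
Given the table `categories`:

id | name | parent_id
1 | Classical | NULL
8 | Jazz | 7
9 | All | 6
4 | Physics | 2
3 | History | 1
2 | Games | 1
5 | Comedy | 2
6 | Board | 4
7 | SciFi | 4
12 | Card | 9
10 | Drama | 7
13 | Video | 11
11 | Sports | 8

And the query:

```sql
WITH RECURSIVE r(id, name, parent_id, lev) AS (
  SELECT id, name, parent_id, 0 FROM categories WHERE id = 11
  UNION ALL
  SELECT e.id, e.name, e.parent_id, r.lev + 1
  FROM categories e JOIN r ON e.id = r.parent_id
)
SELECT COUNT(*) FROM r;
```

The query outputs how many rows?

6

Base: id=11 (Sports), parent_id=8, lev 0.
Iteration 1: join on id=8 -> Jazz (id 8, parent_id=7, lev 1).
Iteration 2: join on id=7 -> SciFi (id 7, parent_id=4, lev 2).
Iteration 3: join on id=4 -> Physics (id 4, parent_id=2, lev 3).
Iteration 4: join on id=2 -> Games (id 2, parent_id=1, lev 4).
Iteration 5: join on id=1 -> Classical (id 1, parent_id=NULL, lev 5).
Iteration 6: parent_id is NULL; no match; recursion stops.
Total rows emitted: 6.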